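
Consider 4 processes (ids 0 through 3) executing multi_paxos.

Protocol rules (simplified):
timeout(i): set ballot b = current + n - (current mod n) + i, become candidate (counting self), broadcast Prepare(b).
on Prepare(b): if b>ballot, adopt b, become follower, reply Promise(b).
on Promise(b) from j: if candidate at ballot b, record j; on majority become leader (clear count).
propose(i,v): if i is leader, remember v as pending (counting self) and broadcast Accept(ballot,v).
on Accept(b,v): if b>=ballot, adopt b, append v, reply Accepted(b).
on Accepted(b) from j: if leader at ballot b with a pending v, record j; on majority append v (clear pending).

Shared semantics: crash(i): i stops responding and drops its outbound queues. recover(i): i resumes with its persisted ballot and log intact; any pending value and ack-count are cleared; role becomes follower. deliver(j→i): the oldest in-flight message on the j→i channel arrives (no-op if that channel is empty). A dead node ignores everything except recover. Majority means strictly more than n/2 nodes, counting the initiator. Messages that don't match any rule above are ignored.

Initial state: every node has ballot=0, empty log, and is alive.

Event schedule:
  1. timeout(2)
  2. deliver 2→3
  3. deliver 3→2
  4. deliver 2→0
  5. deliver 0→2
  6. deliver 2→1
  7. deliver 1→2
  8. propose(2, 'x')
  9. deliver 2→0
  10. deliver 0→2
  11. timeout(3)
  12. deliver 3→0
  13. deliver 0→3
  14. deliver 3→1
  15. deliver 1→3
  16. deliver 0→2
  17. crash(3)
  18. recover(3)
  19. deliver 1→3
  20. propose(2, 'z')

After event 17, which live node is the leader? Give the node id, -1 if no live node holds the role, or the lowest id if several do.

1. timeout(2):  <2:cand b6 ->
2. deliver 2→3:  <3:foll b6 ->
3. deliver 3→2:  nop
4. deliver 2→0:  <0:foll b6 ->
5. deliver 0→2:  <2:lead b6 ->
6. deliver 2→1:  <1:foll b6 ->
7. deliver 1→2:  nop
8. propose(2,'x'):  nop
9. deliver 2→0:  <0:foll b6 x>
10. deliver 0→2:  nop
11. timeout(3):  <3:cand b11 ->
12. deliver 3→0:  <0:foll b11 x>
13. deliver 0→3:  nop
14. deliver 3→1:  <1:foll b11 ->
15. deliver 1→3:  <3:lead b11 ->
16. deliver 0→2:  nop
17. crash(3):  <3:✗lead b11 ->

2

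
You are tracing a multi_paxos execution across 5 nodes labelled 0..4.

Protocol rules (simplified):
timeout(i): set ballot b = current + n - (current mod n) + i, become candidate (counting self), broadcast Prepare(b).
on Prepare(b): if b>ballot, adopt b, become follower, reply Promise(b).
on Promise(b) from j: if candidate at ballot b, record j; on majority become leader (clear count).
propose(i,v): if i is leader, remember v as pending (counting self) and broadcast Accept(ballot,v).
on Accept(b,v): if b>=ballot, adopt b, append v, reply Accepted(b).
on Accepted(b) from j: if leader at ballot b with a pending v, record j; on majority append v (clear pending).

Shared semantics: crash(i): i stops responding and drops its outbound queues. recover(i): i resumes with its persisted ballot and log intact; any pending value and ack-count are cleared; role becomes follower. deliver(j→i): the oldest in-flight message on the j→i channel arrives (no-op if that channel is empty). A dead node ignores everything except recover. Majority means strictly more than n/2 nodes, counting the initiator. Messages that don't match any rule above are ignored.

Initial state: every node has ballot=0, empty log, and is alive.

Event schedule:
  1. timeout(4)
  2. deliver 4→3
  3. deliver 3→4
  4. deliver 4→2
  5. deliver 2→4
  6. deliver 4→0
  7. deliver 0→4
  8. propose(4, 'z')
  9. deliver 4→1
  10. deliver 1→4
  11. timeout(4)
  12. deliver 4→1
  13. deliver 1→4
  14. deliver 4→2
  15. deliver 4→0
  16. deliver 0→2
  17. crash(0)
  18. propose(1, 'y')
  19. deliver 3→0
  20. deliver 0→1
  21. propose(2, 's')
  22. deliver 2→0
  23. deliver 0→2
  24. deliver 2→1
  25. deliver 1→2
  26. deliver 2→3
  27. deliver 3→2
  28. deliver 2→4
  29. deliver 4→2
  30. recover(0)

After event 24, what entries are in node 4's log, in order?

after 1 — timeout(4): n4:cand/b9/[-]
after 2 — deliver 4→3: n3:foll/b9/[-]
after 3 — deliver 3→4: ·
after 4 — deliver 4→2: n2:foll/b9/[-]
after 5 — deliver 2→4: n4:lead/b9/[-]
after 6 — deliver 4→0: n0:foll/b9/[-]
after 7 — deliver 0→4: ·
after 8 — propose(4,'z'): ·
after 9 — deliver 4→1: n1:foll/b9/[-]
after 10 — deliver 1→4: ·
after 11 — timeout(4): n4:cand/b14/[-]
after 12 — deliver 4→1: n1:foll/b9/[z]
after 13 — deliver 1→4: ·
after 14 — deliver 4→2: n2:foll/b9/[z]
after 15 — deliver 4→0: n0:foll/b9/[z]
after 16 — deliver 0→2: ·
after 17 — crash(0): n0:✗foll/b9/[z]
after 18 — propose(1,'y'): ·
after 19 — deliver 3→0: ·
after 20 — deliver 0→1: ·
after 21 — propose(2,'s'): ·
after 22 — deliver 2→0: ·
after 23 — deliver 0→2: ·
after 24 — deliver 2→1: ·

empty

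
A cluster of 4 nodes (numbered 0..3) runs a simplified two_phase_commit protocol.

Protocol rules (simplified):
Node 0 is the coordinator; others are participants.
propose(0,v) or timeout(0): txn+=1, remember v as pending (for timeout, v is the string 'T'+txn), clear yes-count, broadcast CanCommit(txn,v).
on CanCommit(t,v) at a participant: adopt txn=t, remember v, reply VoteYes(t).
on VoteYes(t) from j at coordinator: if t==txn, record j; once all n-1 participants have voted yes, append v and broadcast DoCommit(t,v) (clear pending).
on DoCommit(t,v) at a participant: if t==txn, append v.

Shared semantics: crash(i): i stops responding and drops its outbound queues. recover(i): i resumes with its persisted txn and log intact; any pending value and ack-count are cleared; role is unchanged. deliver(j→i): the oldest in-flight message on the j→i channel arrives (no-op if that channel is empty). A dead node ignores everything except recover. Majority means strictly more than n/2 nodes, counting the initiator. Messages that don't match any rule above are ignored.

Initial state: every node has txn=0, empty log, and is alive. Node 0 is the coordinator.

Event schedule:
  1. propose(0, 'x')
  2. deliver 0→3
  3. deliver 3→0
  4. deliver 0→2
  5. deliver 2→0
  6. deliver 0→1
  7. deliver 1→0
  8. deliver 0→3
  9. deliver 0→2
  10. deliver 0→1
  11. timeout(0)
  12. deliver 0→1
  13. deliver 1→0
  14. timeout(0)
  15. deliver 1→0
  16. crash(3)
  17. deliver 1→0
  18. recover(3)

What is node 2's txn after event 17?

1

after 1 — propose(0,'x'): n0:coor/t1/[-]
after 2 — deliver 0→3: n3:part/t1/[-]
after 3 — deliver 3→0: ·
after 4 — deliver 0→2: n2:part/t1/[-]
after 5 — deliver 2→0: ·
after 6 — deliver 0→1: n1:part/t1/[-]
after 7 — deliver 1→0: n0:coor/t1/[x]
after 8 — deliver 0→3: n3:part/t1/[x]
after 9 — deliver 0→2: n2:part/t1/[x]
after 10 — deliver 0→1: n1:part/t1/[x]
after 11 — timeout(0): n0:coor/t2/[x]
after 12 — deliver 0→1: n1:part/t2/[x]
after 13 — deliver 1→0: ·
after 14 — timeout(0): n0:coor/t3/[x]
after 15 — deliver 1→0: ·
after 16 — crash(3): n3:✗part/t1/[x]
after 17 — deliver 1→0: ·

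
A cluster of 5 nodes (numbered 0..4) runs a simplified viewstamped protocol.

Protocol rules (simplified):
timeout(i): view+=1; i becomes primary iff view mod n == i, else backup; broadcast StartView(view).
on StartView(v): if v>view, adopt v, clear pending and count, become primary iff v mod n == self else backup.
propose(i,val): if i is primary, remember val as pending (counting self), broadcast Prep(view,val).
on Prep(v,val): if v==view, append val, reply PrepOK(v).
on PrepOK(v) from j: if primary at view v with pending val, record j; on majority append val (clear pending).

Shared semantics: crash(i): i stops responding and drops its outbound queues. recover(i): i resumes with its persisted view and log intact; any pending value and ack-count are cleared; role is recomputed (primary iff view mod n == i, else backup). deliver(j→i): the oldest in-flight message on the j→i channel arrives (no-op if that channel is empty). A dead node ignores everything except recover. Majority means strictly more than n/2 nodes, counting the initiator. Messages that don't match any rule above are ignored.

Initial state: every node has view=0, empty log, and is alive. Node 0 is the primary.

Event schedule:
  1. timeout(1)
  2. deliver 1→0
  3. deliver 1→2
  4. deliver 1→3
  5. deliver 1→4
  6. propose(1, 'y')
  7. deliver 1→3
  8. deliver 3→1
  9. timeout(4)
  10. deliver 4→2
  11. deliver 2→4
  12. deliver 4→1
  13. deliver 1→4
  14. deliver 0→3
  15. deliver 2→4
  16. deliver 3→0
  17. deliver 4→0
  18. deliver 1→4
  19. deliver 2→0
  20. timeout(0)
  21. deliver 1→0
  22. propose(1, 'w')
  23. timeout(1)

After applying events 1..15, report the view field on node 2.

step 1 timeout(1): 1={prim,v=1,log=-}
step 2 deliver 1→0: 0={back,v=1,log=-}
step 3 deliver 1→2: 2={back,v=1,log=-}
step 4 deliver 1→3: 3={back,v=1,log=-}
step 5 deliver 1→4: 4={back,v=1,log=-}
step 6 propose(1,'y'): —
step 7 deliver 1→3: 3={back,v=1,log=y}
step 8 deliver 3→1: —
step 9 timeout(4): 4={back,v=2,log=-}
step 10 deliver 4→2: 2={prim,v=2,log=-}
step 11 deliver 2→4: —
step 12 deliver 4→1: 1={back,v=2,log=-}
step 13 deliver 1→4: —
step 14 deliver 0→3: —
step 15 deliver 2→4: —

2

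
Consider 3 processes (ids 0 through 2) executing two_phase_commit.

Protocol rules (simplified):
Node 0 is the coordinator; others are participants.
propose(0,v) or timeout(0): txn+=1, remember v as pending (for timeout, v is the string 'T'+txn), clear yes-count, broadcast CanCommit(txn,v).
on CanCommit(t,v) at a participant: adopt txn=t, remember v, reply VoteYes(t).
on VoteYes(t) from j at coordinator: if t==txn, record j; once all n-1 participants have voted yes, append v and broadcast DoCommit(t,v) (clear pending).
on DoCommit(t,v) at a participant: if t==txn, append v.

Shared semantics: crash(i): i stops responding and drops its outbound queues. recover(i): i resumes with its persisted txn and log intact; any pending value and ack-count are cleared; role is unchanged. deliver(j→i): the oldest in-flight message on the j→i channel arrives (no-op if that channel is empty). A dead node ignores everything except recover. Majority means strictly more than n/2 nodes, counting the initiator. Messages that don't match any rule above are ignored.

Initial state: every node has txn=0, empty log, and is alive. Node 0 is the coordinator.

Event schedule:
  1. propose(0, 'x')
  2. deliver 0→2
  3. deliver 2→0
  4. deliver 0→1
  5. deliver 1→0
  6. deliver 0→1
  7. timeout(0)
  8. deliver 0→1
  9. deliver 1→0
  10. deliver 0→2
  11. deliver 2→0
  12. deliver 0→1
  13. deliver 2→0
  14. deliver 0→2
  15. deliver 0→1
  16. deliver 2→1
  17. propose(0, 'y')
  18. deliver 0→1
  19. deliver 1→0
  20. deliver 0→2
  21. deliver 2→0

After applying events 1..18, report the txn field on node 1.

e1 propose(0,'x'): 0[coor,t=1,-]
e2 deliver 0→2: 2[part,t=1,-]
e3 deliver 2→0: ·
e4 deliver 0→1: 1[part,t=1,-]
e5 deliver 1→0: 0[coor,t=1,x]
e6 deliver 0→1: 1[part,t=1,x]
e7 timeout(0): 0[coor,t=2,x]
e8 deliver 0→1: 1[part,t=2,x]
e9 deliver 1→0: ·
e10 deliver 0→2: 2[part,t=1,x]
e11 deliver 2→0: ·
e12 deliver 0→1: ·
e13 deliver 2→0: ·
e14 deliver 0→2: 2[part,t=2,x]
e15 deliver 0→1: ·
e16 deliver 2→1: ·
e17 propose(0,'y'): 0[coor,t=3,x]
e18 deliver 0→1: 1[part,t=3,x]

3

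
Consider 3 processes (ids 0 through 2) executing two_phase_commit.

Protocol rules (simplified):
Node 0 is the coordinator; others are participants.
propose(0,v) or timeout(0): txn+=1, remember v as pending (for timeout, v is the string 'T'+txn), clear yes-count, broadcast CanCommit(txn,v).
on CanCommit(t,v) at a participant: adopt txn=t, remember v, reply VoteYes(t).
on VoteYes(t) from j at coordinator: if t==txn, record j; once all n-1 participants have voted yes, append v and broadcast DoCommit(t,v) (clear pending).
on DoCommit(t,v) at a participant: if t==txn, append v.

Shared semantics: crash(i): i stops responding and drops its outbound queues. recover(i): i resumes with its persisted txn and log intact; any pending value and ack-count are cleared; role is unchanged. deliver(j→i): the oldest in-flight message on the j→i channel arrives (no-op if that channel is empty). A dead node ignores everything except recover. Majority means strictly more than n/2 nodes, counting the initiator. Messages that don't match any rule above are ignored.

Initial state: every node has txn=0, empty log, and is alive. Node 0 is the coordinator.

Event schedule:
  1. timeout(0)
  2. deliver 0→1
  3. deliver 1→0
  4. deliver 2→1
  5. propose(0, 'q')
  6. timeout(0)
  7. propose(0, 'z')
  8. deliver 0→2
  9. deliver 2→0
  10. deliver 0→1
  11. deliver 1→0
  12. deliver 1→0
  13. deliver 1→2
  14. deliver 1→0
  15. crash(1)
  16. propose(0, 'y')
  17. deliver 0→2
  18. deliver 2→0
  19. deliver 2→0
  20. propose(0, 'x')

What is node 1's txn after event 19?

2

1. timeout(0):  <0:coor t1 ->
2. deliver 0→1:  <1:part t1 ->
3. deliver 1→0:  nop
4. deliver 2→1:  nop
5. propose(0,'q'):  <0:coor t2 ->
6. timeout(0):  <0:coor t3 ->
7. propose(0,'z'):  <0:coor t4 ->
8. deliver 0→2:  <2:part t1 ->
9. deliver 2→0:  nop
10. deliver 0→1:  <1:part t2 ->
11. deliver 1→0:  nop
12. deliver 1→0:  nop
13. deliver 1→2:  nop
14. deliver 1→0:  nop
15. crash(1):  <1:✗part t2 ->
16. propose(0,'y'):  <0:coor t5 ->
17. deliver 0→2:  <2:part t2 ->
18. deliver 2→0:  nop
19. deliver 2→0:  nop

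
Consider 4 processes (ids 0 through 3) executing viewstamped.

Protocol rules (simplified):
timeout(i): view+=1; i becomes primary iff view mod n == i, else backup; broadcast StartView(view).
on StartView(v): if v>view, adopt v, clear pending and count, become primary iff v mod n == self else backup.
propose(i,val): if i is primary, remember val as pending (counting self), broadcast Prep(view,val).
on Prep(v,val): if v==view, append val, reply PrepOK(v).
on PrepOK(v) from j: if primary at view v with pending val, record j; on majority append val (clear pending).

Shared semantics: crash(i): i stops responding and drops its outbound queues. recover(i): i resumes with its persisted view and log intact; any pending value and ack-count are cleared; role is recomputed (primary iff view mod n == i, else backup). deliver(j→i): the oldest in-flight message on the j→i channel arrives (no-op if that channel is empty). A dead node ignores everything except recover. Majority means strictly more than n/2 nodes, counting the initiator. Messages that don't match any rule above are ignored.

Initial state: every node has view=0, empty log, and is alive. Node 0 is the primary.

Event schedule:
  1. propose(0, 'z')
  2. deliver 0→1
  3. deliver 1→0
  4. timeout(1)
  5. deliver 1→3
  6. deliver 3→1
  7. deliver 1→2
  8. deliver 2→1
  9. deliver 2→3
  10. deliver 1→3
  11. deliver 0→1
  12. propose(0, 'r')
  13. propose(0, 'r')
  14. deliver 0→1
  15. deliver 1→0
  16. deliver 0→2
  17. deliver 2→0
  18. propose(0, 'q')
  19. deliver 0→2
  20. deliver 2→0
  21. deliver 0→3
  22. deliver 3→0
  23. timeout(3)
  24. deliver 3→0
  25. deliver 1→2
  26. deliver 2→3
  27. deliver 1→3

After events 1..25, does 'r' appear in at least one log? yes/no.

e1 propose(0,'z'): ·
e2 deliver 0→1: 1[back,v=0,z]
e3 deliver 1→0: ·
e4 timeout(1): 1[prim,v=1,z]
e5 deliver 1→3: 3[back,v=1,-]
e6 deliver 3→1: ·
e7 deliver 1→2: 2[back,v=1,-]
e8 deliver 2→1: ·
e9 deliver 2→3: ·
e10 deliver 1→3: ·
e11 deliver 0→1: ·
e12 propose(0,'r'): ·
e13 propose(0,'r'): ·
e14 deliver 0→1: ·
e15 deliver 1→0: 0[back,v=1,-]
e16 deliver 0→2: ·
e17 deliver 2→0: ·
e18 propose(0,'q'): ·
e19 deliver 0→2: ·
e20 deliver 2→0: ·
e21 deliver 0→3: ·
e22 deliver 3→0: ·
e23 timeout(3): 3[back,v=2,-]
e24 deliver 3→0: 0[back,v=2,-]
e25 deliver 1→2: ·

no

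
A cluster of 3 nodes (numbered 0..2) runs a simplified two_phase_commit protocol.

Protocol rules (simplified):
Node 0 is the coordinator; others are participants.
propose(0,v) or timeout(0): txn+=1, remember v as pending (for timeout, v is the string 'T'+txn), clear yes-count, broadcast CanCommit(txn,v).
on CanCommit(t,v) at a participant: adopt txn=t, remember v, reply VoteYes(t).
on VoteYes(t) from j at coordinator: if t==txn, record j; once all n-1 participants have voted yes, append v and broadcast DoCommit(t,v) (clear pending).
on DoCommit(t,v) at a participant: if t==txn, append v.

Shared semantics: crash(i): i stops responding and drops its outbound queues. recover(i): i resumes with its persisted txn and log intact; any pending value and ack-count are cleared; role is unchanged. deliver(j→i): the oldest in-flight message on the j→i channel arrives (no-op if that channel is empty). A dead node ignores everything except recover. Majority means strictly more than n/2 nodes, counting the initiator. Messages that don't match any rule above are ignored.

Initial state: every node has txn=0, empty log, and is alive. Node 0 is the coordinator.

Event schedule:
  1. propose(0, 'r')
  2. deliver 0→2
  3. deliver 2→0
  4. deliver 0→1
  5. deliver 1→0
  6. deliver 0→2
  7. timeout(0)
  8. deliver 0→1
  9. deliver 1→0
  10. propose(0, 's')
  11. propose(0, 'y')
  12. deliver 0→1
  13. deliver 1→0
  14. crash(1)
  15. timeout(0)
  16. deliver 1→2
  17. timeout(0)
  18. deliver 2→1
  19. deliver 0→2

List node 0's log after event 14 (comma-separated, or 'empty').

after 1 — propose(0,'r'): n0:coor/t1/[-]
after 2 — deliver 0→2: n2:part/t1/[-]
after 3 — deliver 2→0: ·
after 4 — deliver 0→1: n1:part/t1/[-]
after 5 — deliver 1→0: n0:coor/t1/[r]
after 6 — deliver 0→2: n2:part/t1/[r]
after 7 — timeout(0): n0:coor/t2/[r]
after 8 — deliver 0→1: n1:part/t1/[r]
after 9 — deliver 1→0: ·
after 10 — propose(0,'s'): n0:coor/t3/[r]
after 11 — propose(0,'y'): n0:coor/t4/[r]
after 12 — deliver 0→1: n1:part/t2/[r]
after 13 — deliver 1→0: ·
after 14 — crash(1): n1:✗part/t2/[r]

r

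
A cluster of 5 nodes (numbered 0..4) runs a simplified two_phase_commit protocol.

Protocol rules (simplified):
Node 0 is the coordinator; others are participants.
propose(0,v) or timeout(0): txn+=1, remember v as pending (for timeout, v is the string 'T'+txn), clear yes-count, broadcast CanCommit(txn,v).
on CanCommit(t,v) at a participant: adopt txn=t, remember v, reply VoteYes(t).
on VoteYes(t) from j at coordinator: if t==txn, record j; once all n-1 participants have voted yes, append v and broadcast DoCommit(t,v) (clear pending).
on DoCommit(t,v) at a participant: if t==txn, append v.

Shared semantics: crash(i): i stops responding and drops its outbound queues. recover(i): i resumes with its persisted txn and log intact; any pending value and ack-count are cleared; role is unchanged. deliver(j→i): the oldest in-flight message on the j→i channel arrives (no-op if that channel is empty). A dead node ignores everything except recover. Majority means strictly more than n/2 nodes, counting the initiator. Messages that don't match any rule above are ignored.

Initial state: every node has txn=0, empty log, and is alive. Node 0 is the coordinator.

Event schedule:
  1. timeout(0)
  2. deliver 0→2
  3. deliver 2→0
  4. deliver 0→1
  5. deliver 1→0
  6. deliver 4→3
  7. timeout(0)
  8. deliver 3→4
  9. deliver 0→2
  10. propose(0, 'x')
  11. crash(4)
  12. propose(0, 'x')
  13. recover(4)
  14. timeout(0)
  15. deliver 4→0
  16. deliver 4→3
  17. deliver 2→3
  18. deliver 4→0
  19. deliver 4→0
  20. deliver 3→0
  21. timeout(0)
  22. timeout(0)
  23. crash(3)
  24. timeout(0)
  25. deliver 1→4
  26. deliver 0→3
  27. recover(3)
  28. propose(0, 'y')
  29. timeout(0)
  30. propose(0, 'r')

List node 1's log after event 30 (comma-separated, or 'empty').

e1 timeout(0): 0[coor,t=1,-]
e2 deliver 0→2: 2[part,t=1,-]
e3 deliver 2→0: ·
e4 deliver 0→1: 1[part,t=1,-]
e5 deliver 1→0: ·
e6 deliver 4→3: ·
e7 timeout(0): 0[coor,t=2,-]
e8 deliver 3→4: ·
e9 deliver 0→2: 2[part,t=2,-]
e10 propose(0,'x'): 0[coor,t=3,-]
e11 crash(4): 4[✗part,t=0,-]
e12 propose(0,'x'): 0[coor,t=4,-]
e13 recover(4): 4[part,t=0,-]
e14 timeout(0): 0[coor,t=5,-]
e15 deliver 4→0: ·
e16 deliver 4→3: ·
e17 deliver 2→3: ·
e18 deliver 4→0: ·
e19 deliver 4→0: ·
e20 deliver 3→0: ·
e21 timeout(0): 0[coor,t=6,-]
e22 timeout(0): 0[coor,t=7,-]
e23 crash(3): 3[✗part,t=0,-]
e24 timeout(0): 0[coor,t=8,-]
e25 deliver 1→4: ·
e26 deliver 0→3: ·
e27 recover(3): 3[part,t=0,-]
e28 propose(0,'y'): 0[coor,t=9,-]
e29 timeout(0): 0[coor,t=10,-]
e30 propose(0,'r'): 0[coor,t=11,-]

empty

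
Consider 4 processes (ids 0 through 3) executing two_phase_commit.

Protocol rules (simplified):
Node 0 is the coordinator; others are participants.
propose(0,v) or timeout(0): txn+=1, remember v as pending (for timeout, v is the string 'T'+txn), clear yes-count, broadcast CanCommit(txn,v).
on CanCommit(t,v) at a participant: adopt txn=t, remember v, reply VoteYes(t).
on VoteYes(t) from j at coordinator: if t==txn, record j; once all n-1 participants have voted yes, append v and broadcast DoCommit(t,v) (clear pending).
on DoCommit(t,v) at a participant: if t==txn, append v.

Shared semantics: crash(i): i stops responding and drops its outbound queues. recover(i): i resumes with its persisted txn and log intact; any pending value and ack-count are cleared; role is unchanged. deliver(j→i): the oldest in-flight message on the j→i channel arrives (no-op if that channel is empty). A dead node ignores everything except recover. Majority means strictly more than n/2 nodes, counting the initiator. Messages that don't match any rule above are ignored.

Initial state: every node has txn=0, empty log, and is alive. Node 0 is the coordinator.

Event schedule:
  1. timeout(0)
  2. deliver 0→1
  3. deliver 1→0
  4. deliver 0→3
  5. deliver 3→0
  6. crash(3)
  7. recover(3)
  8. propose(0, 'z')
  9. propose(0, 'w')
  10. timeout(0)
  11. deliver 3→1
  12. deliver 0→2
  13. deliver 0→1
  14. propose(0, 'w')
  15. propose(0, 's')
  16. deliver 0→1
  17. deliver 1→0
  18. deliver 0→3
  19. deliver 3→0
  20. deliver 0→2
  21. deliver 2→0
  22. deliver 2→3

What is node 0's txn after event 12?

step 1 timeout(0): 0={coor,t=1,log=-}
step 2 deliver 0→1: 1={part,t=1,log=-}
step 3 deliver 1→0: —
step 4 deliver 0→3: 3={part,t=1,log=-}
step 5 deliver 3→0: —
step 6 crash(3): 3={✗part,t=1,log=-}
step 7 recover(3): 3={part,t=1,log=-}
step 8 propose(0,'z'): 0={coor,t=2,log=-}
step 9 propose(0,'w'): 0={coor,t=3,log=-}
step 10 timeout(0): 0={coor,t=4,log=-}
step 11 deliver 3→1: —
step 12 deliver 0→2: 2={part,t=1,log=-}

4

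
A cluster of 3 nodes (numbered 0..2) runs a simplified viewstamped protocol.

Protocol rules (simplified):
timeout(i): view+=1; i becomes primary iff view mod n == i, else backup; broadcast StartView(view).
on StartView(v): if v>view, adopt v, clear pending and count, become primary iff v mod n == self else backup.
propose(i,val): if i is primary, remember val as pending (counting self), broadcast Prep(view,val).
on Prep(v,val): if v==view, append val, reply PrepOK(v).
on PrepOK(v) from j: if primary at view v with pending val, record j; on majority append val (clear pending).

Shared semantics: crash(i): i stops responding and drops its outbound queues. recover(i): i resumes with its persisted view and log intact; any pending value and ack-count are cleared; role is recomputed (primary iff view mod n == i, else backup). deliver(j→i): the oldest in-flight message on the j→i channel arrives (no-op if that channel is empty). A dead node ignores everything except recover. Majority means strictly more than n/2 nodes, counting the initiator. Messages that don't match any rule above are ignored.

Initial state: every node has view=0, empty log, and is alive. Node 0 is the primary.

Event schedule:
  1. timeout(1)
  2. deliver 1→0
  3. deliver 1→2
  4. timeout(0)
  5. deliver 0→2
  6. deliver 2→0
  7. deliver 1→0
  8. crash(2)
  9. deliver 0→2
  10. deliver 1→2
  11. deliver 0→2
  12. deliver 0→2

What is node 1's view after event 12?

1

1. timeout(1):  <1:prim v1 ->
2. deliver 1→0:  <0:back v1 ->
3. deliver 1→2:  <2:back v1 ->
4. timeout(0):  <0:back v2 ->
5. deliver 0→2:  <2:prim v2 ->
6. deliver 2→0:  nop
7. deliver 1→0:  nop
8. crash(2):  <2:✗prim v2 ->
9. deliver 0→2:  nop
10. deliver 1→2:  nop
11. deliver 0→2:  nop
12. deliver 0→2:  nop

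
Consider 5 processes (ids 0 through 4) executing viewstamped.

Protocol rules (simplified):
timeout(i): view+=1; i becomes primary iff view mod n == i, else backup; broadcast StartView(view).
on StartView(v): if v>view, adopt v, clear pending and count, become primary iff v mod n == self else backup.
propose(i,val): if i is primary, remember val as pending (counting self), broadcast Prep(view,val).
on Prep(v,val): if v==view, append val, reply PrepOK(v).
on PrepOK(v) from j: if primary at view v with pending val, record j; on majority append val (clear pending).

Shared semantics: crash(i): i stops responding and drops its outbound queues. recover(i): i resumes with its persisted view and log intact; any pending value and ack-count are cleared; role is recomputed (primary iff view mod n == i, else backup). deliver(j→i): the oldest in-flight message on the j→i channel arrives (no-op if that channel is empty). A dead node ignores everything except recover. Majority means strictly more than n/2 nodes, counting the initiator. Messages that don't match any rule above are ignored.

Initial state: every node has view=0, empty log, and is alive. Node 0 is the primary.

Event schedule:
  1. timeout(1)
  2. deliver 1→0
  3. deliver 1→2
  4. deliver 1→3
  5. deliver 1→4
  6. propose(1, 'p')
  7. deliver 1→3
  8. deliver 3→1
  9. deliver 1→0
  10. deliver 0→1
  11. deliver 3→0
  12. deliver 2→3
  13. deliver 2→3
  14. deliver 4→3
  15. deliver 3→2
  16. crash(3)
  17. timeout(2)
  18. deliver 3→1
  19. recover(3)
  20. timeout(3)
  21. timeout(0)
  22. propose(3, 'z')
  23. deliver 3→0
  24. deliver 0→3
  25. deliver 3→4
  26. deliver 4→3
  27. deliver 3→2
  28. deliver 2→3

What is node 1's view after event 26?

1

[1] timeout(1) → N1(prim v1 [-])
[2] deliver 1→0 → N0(back v1 [-])
[3] deliver 1→2 → N2(back v1 [-])
[4] deliver 1→3 → N3(back v1 [-])
[5] deliver 1→4 → N4(back v1 [-])
[6] propose(1,'p') → ∅
[7] deliver 1→3 → N3(back v1 [p])
[8] deliver 3→1 → ∅
[9] deliver 1→0 → N0(back v1 [p])
[10] deliver 0→1 → N1(prim v1 [p])
[11] deliver 3→0 → ∅
[12] deliver 2→3 → ∅
[13] deliver 2→3 → ∅
[14] deliver 4→3 → ∅
[15] deliver 3→2 → ∅
[16] crash(3) → N3(✗back v1 [p])
[17] timeout(2) → N2(prim v2 [-])
[18] deliver 3→1 → ∅
[19] recover(3) → N3(back v1 [p])
[20] timeout(3) → N3(back v2 [p])
[21] timeout(0) → N0(back v2 [p])
[22] propose(3,'z') → ∅
[23] deliver 3→0 → ∅
[24] deliver 0→3 → ∅
[25] deliver 3→4 → N4(back v2 [-])
[26] deliver 4→3 → ∅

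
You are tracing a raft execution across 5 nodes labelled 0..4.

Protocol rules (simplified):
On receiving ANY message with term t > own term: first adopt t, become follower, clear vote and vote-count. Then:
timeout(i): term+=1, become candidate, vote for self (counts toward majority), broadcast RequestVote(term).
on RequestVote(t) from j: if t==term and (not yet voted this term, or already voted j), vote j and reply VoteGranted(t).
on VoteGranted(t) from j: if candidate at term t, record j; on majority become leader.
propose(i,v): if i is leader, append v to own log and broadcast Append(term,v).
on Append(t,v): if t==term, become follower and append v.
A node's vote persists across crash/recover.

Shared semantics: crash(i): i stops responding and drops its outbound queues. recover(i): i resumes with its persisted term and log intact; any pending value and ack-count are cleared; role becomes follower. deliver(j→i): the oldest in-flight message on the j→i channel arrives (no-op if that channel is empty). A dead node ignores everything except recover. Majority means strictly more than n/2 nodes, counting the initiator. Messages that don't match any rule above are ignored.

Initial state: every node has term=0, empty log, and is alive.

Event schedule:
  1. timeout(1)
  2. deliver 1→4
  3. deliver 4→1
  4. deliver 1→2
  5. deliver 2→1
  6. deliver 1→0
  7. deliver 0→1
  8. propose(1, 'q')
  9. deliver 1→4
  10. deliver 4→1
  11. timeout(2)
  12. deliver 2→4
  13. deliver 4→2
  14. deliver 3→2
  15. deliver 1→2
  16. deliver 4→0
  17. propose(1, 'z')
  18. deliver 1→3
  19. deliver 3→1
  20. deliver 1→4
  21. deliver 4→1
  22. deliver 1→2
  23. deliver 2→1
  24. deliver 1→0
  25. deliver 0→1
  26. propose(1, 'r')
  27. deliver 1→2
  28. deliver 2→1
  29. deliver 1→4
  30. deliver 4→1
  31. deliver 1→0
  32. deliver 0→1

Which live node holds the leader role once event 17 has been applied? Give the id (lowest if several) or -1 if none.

1

step 1 timeout(1): 1={cand,t=1,log=-}
step 2 deliver 1→4: 4={foll,t=1,log=-}
step 3 deliver 4→1: —
step 4 deliver 1→2: 2={foll,t=1,log=-}
step 5 deliver 2→1: 1={lead,t=1,log=-}
step 6 deliver 1→0: 0={foll,t=1,log=-}
step 7 deliver 0→1: —
step 8 propose(1,'q'): 1={lead,t=1,log=q}
step 9 deliver 1→4: 4={foll,t=1,log=q}
step 10 deliver 4→1: —
step 11 timeout(2): 2={cand,t=2,log=-}
step 12 deliver 2→4: 4={foll,t=2,log=q}
step 13 deliver 4→2: —
step 14 deliver 3→2: —
step 15 deliver 1→2: —
step 16 deliver 4→0: —
step 17 propose(1,'z'): 1={lead,t=1,log=q,z}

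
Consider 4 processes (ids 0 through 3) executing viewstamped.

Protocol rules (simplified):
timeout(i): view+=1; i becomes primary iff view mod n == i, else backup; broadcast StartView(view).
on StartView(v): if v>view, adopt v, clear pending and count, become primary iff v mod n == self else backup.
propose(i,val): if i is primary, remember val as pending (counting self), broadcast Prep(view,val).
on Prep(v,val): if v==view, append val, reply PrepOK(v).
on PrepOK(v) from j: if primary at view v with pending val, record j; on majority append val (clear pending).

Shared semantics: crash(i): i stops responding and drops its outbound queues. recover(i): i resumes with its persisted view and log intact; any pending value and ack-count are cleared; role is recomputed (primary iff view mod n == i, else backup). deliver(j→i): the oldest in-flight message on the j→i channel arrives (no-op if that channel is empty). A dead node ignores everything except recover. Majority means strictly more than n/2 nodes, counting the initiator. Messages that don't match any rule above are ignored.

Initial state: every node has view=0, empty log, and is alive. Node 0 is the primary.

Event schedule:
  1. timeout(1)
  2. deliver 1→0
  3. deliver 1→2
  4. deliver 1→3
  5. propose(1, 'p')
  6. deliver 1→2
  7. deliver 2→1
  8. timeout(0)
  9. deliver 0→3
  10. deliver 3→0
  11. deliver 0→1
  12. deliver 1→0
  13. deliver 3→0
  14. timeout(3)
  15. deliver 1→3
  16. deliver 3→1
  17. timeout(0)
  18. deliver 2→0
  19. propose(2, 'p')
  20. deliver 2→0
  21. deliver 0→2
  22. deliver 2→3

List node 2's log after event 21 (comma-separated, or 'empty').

p

after 1 — timeout(1): n1:prim/v1/[-]
after 2 — deliver 1→0: n0:back/v1/[-]
after 3 — deliver 1→2: n2:back/v1/[-]
after 4 — deliver 1→3: n3:back/v1/[-]
after 5 — propose(1,'p'): ·
after 6 — deliver 1→2: n2:back/v1/[p]
after 7 — deliver 2→1: ·
after 8 — timeout(0): n0:back/v2/[-]
after 9 — deliver 0→3: n3:back/v2/[-]
after 10 — deliver 3→0: ·
after 11 — deliver 0→1: n1:back/v2/[-]
after 12 — deliver 1→0: ·
after 13 — deliver 3→0: ·
after 14 — timeout(3): n3:prim/v3/[-]
after 15 — deliver 1→3: ·
after 16 — deliver 3→1: n1:back/v3/[-]
after 17 — timeout(0): n0:back/v3/[-]
after 18 — deliver 2→0: ·
after 19 — propose(2,'p'): ·
after 20 — deliver 2→0: ·
after 21 — deliver 0→2: n2:prim/v2/[p]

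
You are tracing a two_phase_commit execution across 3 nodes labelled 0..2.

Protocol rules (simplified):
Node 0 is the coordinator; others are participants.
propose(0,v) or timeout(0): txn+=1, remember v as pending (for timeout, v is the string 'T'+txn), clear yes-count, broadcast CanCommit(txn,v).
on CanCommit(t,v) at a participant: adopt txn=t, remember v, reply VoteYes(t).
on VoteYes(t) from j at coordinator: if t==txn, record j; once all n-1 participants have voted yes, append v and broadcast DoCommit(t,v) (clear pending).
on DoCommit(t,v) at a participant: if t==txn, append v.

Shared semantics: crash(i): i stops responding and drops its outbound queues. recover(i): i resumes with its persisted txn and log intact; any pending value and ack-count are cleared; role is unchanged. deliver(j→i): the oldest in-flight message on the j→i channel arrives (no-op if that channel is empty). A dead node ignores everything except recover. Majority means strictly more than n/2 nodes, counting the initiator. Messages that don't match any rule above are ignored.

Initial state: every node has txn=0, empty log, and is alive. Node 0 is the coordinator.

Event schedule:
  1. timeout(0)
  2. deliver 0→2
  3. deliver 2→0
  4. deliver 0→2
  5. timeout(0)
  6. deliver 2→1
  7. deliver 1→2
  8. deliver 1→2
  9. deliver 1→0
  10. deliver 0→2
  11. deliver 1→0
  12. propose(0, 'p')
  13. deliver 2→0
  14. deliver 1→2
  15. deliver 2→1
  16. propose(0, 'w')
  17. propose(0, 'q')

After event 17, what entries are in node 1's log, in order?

empty

1. timeout(0):  <0:coor t1 ->
2. deliver 0→2:  <2:part t1 ->
3. deliver 2→0:  nop
4. deliver 0→2:  nop
5. timeout(0):  <0:coor t2 ->
6. deliver 2→1:  nop
7. deliver 1→2:  nop
8. deliver 1→2:  nop
9. deliver 1→0:  nop
10. deliver 0→2:  <2:part t2 ->
11. deliver 1→0:  nop
12. propose(0,'p'):  <0:coor t3 ->
13. deliver 2→0:  nop
14. deliver 1→2:  nop
15. deliver 2→1:  nop
16. propose(0,'w'):  <0:coor t4 ->
17. propose(0,'q'):  <0:coor t5 ->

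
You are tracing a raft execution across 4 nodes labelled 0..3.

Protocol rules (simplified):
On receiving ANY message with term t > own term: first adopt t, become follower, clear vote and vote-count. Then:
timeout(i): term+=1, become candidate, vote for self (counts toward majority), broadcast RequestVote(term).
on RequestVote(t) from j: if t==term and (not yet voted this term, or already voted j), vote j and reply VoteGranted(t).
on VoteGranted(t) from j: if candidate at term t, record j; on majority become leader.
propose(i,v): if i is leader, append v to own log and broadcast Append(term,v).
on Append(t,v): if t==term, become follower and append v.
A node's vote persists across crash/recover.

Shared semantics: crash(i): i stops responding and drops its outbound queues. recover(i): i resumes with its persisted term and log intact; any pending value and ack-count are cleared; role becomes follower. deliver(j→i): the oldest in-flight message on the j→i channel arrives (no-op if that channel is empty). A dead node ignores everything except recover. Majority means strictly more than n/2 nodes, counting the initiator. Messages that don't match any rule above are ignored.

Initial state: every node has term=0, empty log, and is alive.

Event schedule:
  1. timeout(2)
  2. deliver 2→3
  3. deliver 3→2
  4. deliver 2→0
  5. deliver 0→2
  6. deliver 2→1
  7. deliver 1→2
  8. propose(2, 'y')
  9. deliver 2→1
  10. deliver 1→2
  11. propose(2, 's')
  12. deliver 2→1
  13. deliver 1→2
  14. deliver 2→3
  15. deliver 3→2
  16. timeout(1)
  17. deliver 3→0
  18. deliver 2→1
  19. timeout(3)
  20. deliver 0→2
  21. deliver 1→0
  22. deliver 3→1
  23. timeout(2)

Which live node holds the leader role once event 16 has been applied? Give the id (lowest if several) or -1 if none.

1. timeout(2):  <2:cand t1 ->
2. deliver 2→3:  <3:foll t1 ->
3. deliver 3→2:  nop
4. deliver 2→0:  <0:foll t1 ->
5. deliver 0→2:  <2:lead t1 ->
6. deliver 2→1:  <1:foll t1 ->
7. deliver 1→2:  nop
8. propose(2,'y'):  <2:lead t1 y>
9. deliver 2→1:  <1:foll t1 y>
10. deliver 1→2:  nop
11. propose(2,'s'):  <2:lead t1 y,s>
12. deliver 2→1:  <1:foll t1 y,s>
13. deliver 1→2:  nop
14. deliver 2→3:  <3:foll t1 y>
15. deliver 3→2:  nop
16. timeout(1):  <1:cand t2 y,s>

2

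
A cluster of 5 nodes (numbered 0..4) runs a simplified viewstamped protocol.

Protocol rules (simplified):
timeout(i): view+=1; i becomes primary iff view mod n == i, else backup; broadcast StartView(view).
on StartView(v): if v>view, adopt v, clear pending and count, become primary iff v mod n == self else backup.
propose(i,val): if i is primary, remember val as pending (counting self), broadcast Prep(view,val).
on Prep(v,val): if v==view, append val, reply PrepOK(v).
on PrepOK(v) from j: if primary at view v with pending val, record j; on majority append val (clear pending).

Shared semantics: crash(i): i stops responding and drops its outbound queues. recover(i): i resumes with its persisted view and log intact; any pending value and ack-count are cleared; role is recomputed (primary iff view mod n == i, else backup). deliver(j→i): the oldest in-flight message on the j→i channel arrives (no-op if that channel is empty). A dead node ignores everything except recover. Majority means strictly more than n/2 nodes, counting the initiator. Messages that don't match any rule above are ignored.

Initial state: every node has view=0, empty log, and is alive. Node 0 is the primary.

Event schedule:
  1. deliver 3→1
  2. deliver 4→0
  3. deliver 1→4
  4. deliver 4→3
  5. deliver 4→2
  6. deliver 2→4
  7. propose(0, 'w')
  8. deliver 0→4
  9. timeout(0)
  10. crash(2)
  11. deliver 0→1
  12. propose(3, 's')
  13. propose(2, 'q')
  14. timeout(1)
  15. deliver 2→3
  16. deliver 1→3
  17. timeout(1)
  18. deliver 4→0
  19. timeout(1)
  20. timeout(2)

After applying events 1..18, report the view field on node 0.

1

after 1 — deliver 3→1: ·
after 2 — deliver 4→0: ·
after 3 — deliver 1→4: ·
after 4 — deliver 4→3: ·
after 5 — deliver 4→2: ·
after 6 — deliver 2→4: ·
after 7 — propose(0,'w'): ·
after 8 — deliver 0→4: n4:back/v0/[w]
after 9 — timeout(0): n0:back/v1/[-]
after 10 — crash(2): n2:✗back/v0/[-]
after 11 — deliver 0→1: n1:back/v0/[w]
after 12 — propose(3,'s'): ·
after 13 — propose(2,'q'): ·
after 14 — timeout(1): n1:prim/v1/[w]
after 15 — deliver 2→3: ·
after 16 — deliver 1→3: n3:back/v1/[-]
after 17 — timeout(1): n1:back/v2/[w]
after 18 — deliver 4→0: ·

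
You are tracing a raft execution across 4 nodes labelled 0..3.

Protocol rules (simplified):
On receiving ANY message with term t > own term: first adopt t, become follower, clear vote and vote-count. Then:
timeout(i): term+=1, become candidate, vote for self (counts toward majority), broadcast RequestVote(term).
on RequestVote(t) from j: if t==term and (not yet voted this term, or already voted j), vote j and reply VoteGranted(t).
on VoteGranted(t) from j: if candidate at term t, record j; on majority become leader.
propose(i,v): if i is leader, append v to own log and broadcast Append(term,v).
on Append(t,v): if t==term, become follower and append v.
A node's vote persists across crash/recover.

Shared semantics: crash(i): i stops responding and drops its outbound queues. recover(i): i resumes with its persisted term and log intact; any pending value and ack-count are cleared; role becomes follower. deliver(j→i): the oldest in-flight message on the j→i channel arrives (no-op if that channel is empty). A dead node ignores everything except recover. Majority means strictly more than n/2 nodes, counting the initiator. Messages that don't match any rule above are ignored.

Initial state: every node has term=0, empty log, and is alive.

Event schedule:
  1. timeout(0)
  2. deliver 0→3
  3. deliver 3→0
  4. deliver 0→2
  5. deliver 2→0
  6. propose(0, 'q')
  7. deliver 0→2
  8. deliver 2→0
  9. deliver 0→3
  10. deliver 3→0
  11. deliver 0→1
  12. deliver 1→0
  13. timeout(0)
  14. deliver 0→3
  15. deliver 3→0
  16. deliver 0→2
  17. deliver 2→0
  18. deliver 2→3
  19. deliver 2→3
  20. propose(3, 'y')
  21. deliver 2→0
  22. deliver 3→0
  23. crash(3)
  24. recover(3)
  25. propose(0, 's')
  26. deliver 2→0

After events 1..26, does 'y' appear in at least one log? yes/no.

1. timeout(0):  <0:cand t1 ->
2. deliver 0→3:  <3:foll t1 ->
3. deliver 3→0:  nop
4. deliver 0→2:  <2:foll t1 ->
5. deliver 2→0:  <0:lead t1 ->
6. propose(0,'q'):  <0:lead t1 q>
7. deliver 0→2:  <2:foll t1 q>
8. deliver 2→0:  nop
9. deliver 0→3:  <3:foll t1 q>
10. deliver 3→0:  nop
11. deliver 0→1:  <1:foll t1 ->
12. deliver 1→0:  nop
13. timeout(0):  <0:cand t2 q>
14. deliver 0→3:  <3:foll t2 q>
15. deliver 3→0:  nop
16. deliver 0→2:  <2:foll t2 q>
17. deliver 2→0:  <0:lead t2 q>
18. deliver 2→3:  nop
19. deliver 2→3:  nop
20. propose(3,'y'):  nop
21. deliver 2→0:  nop
22. deliver 3→0:  nop
23. crash(3):  <3:✗foll t2 q>
24. recover(3):  <3:foll t2 q>
25. propose(0,'s'):  <0:lead t2 q,s>
26. deliver 2→0:  nop

no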